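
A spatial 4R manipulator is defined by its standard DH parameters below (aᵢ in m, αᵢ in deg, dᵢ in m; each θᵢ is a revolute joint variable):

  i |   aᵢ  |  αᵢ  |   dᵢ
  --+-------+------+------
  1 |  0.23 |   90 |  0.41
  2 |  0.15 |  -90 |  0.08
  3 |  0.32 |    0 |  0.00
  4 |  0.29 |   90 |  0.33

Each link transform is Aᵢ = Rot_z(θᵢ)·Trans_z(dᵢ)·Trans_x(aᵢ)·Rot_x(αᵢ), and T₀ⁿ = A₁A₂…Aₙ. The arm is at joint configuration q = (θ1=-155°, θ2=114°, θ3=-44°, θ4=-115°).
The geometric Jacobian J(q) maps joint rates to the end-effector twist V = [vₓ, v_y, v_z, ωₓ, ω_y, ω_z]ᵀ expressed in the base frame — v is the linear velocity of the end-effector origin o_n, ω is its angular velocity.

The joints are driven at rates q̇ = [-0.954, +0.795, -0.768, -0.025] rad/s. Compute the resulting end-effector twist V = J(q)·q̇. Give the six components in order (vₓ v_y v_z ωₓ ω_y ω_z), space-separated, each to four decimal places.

o_n = [-0.0666, 0.4172, 0.3758]
J₁: ẑ×o_n = [-0.4172, -0.0666, 0.0000], ω = ẑ
J2: z=[-0.4226, 0.9063, 0.0000] o=[-0.2085, -0.0972, 0.4100] → [-0.0310, -0.0145, -0.3460, -0.4226, 0.9063, 0.0000]
J3: z=[0.8280, 0.3861, -0.4067] o=[-0.1870, 0.0011, 0.5470] → [0.1031, 0.0928, 0.2980, 0.8280, 0.3861, -0.4067]
J4: z=[0.8280, 0.3861, -0.4067] o=[-0.1961, 0.2421, 0.7573] → [-0.0761, 0.2632, 0.0949, 0.8280, 0.3861, -0.4067]
V = J·q̇ = [0.2960, -0.0259, -0.5063, -0.9925, 0.4144, -0.6315]

0.2960 -0.0259 -0.5063 -0.9925 0.4144 -0.6315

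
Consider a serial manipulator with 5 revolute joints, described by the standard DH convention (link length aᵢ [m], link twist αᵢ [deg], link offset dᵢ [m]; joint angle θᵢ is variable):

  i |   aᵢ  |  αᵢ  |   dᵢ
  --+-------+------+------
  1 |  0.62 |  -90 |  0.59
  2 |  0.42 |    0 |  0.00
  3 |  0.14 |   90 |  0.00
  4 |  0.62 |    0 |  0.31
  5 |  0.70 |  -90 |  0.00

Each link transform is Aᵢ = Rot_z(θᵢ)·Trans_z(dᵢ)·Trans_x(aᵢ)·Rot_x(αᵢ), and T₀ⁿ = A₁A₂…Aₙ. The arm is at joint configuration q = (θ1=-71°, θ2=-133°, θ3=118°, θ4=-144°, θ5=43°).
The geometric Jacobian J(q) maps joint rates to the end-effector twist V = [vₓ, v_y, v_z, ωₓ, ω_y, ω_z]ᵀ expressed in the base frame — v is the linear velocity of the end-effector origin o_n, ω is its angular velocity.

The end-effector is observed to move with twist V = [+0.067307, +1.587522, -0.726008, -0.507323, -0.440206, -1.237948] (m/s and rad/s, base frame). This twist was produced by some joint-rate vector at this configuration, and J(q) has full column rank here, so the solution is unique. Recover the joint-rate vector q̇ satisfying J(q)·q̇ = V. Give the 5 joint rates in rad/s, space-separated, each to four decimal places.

-0.3010 -0.4660 -0.1570 -0.7640 -0.2060

o_n = [-1.0675, -0.1297, 1.0684]
J₁: ẑ×o_n = [0.1297, -1.0675, 0.0000], ω = ẑ
J2: z=[0.9455, 0.3256, 0.0000] o=[0.2019, -0.5862, 0.5900] → [0.1558, -0.4524, 0.8450, 0.9455, 0.3256, 0.0000]
J3: z=[0.9455, 0.3256, 0.0000] o=[0.1086, -0.3154, 0.8972] → [0.0558, -0.1619, 0.5585, 0.9455, 0.3256, 0.0000]
J4: z=[-0.0843, 0.2447, 0.9659] o=[0.1526, -0.4432, 0.9334] → [-0.2699, -1.1672, 0.2722, -0.0843, 0.2447, 0.9659]
J5: z=[-0.0843, 0.2447, 0.9659] o=[-0.3758, -0.0279, 1.1030] → [0.0898, -0.6710, 0.1778, -0.0843, 0.2447, 0.9659]
q̇ = J⁺·V = [-0.3010, -0.4660, -0.1570, -0.7640, -0.2060]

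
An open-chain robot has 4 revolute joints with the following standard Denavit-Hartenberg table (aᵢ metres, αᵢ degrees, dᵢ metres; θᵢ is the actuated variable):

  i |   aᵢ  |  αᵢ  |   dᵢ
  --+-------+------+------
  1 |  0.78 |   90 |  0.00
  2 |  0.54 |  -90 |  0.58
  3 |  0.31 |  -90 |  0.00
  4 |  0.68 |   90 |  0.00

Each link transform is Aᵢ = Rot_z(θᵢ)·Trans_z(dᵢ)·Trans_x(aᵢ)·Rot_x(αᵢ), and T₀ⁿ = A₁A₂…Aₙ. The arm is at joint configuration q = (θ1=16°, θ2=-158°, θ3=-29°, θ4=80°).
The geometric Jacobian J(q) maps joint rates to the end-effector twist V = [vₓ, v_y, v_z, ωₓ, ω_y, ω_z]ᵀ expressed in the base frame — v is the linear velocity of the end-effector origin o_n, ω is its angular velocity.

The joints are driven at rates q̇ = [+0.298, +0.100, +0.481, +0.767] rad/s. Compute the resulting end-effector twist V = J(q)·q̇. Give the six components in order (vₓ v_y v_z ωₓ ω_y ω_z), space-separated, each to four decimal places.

o_n = [-0.0893, -0.8449, 0.2784]
J₁: ẑ×o_n = [0.8449, -0.0893, 0.0000], ω = ẑ
J2: z=[0.2756, -0.9613, 0.0000] o=[0.7498, 0.2150, 0.0000] → [-0.2676, -0.0767, -1.0987, 0.2756, -0.9613, 0.0000]
J3: z=[0.3601, 0.1033, -0.9272] o=[0.4284, -0.4805, -0.2023] → [-0.2882, 0.3069, -0.0777, 0.3601, 0.1033, -0.9272]
J4: z=[-0.6732, 0.7168, -0.1816] o=[0.2281, -0.6943, -0.3039] → [0.3900, 0.4496, 0.3289, -0.6732, 0.7168, -0.1816]
V = J·q̇ = [0.3855, 0.4582, 0.1050, -0.3156, 0.5034, -0.2873]

0.3855 0.4582 0.1050 -0.3156 0.5034 -0.2873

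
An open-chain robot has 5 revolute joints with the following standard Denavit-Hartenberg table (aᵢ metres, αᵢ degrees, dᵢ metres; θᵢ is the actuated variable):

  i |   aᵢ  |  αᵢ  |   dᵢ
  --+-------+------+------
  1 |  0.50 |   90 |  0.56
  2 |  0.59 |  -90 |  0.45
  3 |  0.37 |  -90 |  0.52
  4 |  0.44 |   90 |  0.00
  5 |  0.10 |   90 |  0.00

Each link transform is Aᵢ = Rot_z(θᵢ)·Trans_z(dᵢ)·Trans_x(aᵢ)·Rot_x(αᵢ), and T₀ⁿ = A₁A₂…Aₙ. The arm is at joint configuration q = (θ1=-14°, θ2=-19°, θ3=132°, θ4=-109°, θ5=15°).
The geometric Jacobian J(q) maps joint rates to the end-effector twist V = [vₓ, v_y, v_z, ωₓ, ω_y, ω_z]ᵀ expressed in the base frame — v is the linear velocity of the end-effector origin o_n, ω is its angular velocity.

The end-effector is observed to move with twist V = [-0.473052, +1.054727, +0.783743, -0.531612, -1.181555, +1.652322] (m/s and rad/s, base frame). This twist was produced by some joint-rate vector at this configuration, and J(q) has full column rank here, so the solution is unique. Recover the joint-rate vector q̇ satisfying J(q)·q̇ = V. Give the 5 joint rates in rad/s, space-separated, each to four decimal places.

o_n = [1.1355, -0.6152, 1.3881]
J₁: ẑ×o_n = [0.6152, 1.1355, -0.0000], ω = ẑ
J2: z=[-0.2419, -0.9703, 0.0000] o=[0.4851, -0.1210, 0.5600] → [-0.8035, 0.2003, 0.7506, -0.2419, -0.9703, 0.0000]
J3: z=[0.3159, -0.0788, 0.9455] o=[0.9176, -0.6926, 0.3679] → [-0.1535, -0.1162, 0.0416, 0.3159, -0.0788, 0.9455]
J4: z=[-0.8437, -0.4793, 0.2419] o=[0.9212, -0.4101, 0.9402] → [-0.1651, 0.4297, 0.2757, -0.8437, -0.4793, 0.2419]
J5: z=[0.3076, -0.8009, -0.5138] o=[1.1148, -0.5681, 1.3023] → [-0.0929, -0.0370, 0.0021, 0.3076, -0.8009, -0.5138]
q̇ = J⁺·V = [0.6000, 0.6970, 0.9390, 0.8030, 0.0580]

0.6000 0.6970 0.9390 0.8030 0.0580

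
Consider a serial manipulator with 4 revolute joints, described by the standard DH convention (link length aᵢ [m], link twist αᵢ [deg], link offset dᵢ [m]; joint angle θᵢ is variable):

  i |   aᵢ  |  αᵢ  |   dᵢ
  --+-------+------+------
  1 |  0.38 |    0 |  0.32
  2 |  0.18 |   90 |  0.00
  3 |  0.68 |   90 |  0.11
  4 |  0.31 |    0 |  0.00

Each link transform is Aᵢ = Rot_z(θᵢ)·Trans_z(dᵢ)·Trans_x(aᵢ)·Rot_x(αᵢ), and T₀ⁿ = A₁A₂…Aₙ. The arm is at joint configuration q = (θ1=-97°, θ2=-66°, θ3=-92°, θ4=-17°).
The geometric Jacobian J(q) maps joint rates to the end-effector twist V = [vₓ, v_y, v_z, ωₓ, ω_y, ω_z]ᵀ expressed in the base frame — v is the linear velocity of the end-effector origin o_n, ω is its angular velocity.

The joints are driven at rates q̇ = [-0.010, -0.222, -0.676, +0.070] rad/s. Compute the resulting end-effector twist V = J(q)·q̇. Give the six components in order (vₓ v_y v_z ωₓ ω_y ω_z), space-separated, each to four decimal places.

0.6156 0.2469 0.0167 0.2645 -0.6260 -0.2296

o_n = [-0.1915, -0.4013, -0.6559]
J₁: ẑ×o_n = [0.4013, -0.1915, 0.0000], ω = ẑ
J2: z=[0.0000, 0.0000, 1.0000] o=[-0.0463, -0.3772, 0.3200] → [0.0241, -0.1452, 0.0000, 0.0000, 0.0000, 1.0000]
J3: z=[-0.2924, 0.9563, 0.0000] o=[-0.2184, -0.4298, 0.3200] → [-0.9332, -0.2853, -0.0341, -0.2924, 0.9563, 0.0000]
J4: z=[0.9557, 0.2922, 0.0349] o=[-0.2279, -0.3177, -0.3596] → [-0.0836, 0.2844, -0.0906, 0.9557, 0.2922, 0.0349]
V = J·q̇ = [0.6156, 0.2469, 0.0167, 0.2645, -0.6260, -0.2296]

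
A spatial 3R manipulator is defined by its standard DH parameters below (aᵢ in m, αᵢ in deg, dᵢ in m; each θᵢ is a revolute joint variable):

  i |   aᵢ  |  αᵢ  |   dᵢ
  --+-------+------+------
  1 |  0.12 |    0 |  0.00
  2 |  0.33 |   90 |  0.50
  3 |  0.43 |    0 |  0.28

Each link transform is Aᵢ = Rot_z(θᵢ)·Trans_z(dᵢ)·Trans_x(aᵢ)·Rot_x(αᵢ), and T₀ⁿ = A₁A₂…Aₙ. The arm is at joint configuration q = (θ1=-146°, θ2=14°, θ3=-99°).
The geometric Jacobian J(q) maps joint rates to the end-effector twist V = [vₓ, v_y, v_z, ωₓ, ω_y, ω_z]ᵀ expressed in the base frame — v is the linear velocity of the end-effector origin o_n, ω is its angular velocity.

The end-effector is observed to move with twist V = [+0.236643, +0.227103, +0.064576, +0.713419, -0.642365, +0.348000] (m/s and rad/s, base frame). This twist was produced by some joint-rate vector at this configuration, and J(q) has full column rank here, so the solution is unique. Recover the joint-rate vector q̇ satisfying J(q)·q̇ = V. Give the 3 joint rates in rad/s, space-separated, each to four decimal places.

-0.5800 0.9280 -0.9600

o_n = [-0.4834, -0.0750, 0.0753]
J₁: ẑ×o_n = [0.0750, -0.4834, 0.0000], ω = ẑ
J2: z=[0.0000, 0.0000, 1.0000] o=[-0.0995, -0.0671, 0.0000] → [0.0079, -0.3839, 0.0000, 0.0000, 0.0000, 1.0000]
J3: z=[-0.7431, 0.6691, 0.0000] o=[-0.3203, -0.3123, 0.5000] → [-0.2842, -0.3156, -0.0673, -0.7431, 0.6691, 0.0000]
q̇ = J⁺·V = [-0.5800, 0.9280, -0.9600]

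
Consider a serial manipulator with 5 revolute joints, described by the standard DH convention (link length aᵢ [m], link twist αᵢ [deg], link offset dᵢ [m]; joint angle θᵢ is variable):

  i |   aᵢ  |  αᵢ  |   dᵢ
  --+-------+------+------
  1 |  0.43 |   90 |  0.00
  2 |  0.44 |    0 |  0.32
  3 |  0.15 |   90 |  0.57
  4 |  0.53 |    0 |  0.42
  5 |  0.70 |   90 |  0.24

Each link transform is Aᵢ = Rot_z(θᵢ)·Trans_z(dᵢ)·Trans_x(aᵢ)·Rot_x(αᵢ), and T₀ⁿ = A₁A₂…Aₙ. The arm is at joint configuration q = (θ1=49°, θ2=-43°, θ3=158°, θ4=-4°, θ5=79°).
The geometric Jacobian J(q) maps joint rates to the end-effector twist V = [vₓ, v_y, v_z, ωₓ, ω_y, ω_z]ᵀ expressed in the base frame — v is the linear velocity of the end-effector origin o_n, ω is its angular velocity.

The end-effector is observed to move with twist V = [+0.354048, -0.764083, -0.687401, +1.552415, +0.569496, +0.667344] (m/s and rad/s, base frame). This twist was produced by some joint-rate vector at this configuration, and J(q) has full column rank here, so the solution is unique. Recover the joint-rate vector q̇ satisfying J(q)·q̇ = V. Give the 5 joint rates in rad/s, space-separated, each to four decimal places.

o_n = [1.8013, -0.2587, 0.7582]
J₁: ẑ×o_n = [0.2587, 1.8013, -0.0000], ω = ẑ
J2: z=[0.7547, -0.6561, 0.0000] o=[0.2821, 0.3245, 0.0000] → [-0.4974, -0.5722, 0.5566, 0.7547, -0.6561, 0.0000]
J3: z=[0.7547, -0.6561, 0.0000] o=[0.7347, 0.3574, -0.3001] → [-0.6943, -0.7987, 0.2348, 0.7547, -0.6561, 0.0000]
J4: z=[0.5946, 0.6840, 0.4226] o=[1.1233, -0.0643, -0.1641] → [0.7130, -0.2619, -0.5793, 0.5946, 0.6840, 0.4226]
J5: z=[0.5946, 0.6840, 0.4226] o=[1.1986, 0.0786, 0.4925] → [0.3242, 0.0968, -0.6128, 0.5946, 0.6840, 0.4226]
q̇ = J⁺·V = [-0.0080, 0.2320, 0.5660, 0.8910, 0.7070]

-0.0080 0.2320 0.5660 0.8910 0.7070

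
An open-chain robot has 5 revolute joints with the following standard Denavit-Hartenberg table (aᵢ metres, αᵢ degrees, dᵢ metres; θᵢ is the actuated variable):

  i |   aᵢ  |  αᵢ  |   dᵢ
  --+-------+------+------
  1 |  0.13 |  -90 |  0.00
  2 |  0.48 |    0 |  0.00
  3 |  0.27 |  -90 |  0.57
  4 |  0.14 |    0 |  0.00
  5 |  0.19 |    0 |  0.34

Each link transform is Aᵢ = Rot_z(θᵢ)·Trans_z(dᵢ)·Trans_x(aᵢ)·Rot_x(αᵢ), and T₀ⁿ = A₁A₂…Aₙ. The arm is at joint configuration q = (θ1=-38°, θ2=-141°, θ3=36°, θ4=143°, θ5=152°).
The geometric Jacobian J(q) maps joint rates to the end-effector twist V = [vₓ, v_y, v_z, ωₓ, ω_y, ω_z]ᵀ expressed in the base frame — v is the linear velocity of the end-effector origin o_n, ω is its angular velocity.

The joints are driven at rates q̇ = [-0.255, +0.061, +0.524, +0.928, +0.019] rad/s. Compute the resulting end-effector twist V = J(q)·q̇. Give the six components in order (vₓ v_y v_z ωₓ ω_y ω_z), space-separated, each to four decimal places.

0.2895 -0.1987 -0.0513 1.0810 -0.1022 -0.0099

o_n = [0.4237, 0.5039, 0.6204]
J₁: ẑ×o_n = [-0.5039, 0.4237, 0.0000], ω = ẑ
J2: z=[0.6157, 0.7880, 0.0000] o=[0.1024, -0.0800, 0.0000] → [0.4889, -0.3820, 0.1063, 0.6157, 0.7880, 0.0000]
J3: z=[0.6157, 0.7880, 0.0000] o=[-0.1915, 0.1496, 0.3021] → [0.2509, -0.1960, -0.2667, 0.6157, 0.7880, 0.0000]
J4: z=[0.7612, -0.5947, 0.2588] o=[0.1043, 0.6418, 0.5629] → [0.0015, 0.0388, 0.0849, 0.7612, -0.5947, 0.2588]
J5: z=[0.7612, -0.5947, 0.2588] o=[0.0753, 0.5576, 0.4549] → [-0.0846, -0.0358, 0.1663, 0.7612, -0.5947, 0.2588]
V = J·q̇ = [0.2895, -0.1987, -0.0513, 1.0810, -0.1022, -0.0099]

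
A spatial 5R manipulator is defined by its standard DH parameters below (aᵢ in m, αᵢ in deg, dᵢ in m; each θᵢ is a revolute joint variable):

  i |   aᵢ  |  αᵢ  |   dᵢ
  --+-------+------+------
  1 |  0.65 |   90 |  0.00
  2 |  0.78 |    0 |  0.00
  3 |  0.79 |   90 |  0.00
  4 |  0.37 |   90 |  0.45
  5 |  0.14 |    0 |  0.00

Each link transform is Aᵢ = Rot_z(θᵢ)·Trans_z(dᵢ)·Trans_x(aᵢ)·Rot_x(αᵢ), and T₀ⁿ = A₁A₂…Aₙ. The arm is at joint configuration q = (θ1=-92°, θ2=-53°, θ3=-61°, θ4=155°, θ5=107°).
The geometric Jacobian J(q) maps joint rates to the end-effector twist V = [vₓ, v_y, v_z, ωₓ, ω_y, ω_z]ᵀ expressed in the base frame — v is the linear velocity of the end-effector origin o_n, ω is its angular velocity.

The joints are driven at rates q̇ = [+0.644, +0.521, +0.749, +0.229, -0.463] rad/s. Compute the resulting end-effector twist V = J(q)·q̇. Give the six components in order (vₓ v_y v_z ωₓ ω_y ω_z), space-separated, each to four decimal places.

0.2660 -0.7113 -0.5988 -0.8453 0.1592 0.9159

o_n = [-0.1525, -0.3809, -0.8347]
J₁: ẑ×o_n = [0.3809, -0.1525, 0.0000], ω = ẑ
J2: z=[-0.9994, 0.0349, 0.0000] o=[-0.0227, -0.6496, 0.0000] → [-0.0291, -0.8342, -0.2640, -0.9994, 0.0349, 0.0000]
J3: z=[-0.9994, 0.0349, 0.0000] o=[-0.0391, -1.1187, -0.6229] → [-0.0074, -0.2116, -0.7334, -0.9994, 0.0349, 0.0000]
J4: z=[0.0319, 0.9130, 0.4067] o=[-0.0279, -0.7976, -1.3446] → [0.2961, -0.0669, 0.1270, 0.0319, 0.9130, 0.4067]
J5: z=[-0.8998, 0.2034, -0.3861] o=[-0.1745, -0.5176, -0.8553] → [0.0570, 0.0100, -0.1275, -0.8998, 0.2034, -0.3861]
V = J·q̇ = [0.2660, -0.7113, -0.5988, -0.8453, 0.1592, 0.9159]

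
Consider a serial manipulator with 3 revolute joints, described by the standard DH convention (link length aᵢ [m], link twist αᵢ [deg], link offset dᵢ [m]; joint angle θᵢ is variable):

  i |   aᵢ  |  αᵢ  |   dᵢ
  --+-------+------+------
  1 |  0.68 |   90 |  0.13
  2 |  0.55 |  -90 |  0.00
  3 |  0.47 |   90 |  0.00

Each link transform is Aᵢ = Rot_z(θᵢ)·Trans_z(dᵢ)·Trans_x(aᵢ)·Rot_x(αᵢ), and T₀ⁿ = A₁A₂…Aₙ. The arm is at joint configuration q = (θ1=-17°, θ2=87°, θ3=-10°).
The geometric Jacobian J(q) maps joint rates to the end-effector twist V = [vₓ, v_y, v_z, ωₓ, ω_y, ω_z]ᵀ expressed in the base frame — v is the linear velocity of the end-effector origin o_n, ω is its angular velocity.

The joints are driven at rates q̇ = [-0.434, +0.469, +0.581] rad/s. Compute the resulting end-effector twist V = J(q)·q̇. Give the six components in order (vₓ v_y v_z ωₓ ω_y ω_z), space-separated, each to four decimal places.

o_n = [0.6771, -0.2924, 1.1415]
J₁: ẑ×o_n = [0.2924, 0.6771, -0.0000], ω = ẑ
J2: z=[-0.2924, -0.9563, 0.0000] o=[0.6503, -0.1988, 0.1300] → [-0.9673, 0.2957, 0.0530, -0.2924, -0.9563, 0.0000]
J3: z=[-0.9550, 0.2920, 0.0523] o=[0.6778, -0.2072, 0.6792] → [0.1394, 0.4414, 0.0815, -0.9550, 0.2920, 0.0523]
V = J·q̇ = [-0.4995, 0.1013, 0.0722, -0.6920, -0.2789, -0.4036]

-0.4995 0.1013 0.0722 -0.6920 -0.2789 -0.4036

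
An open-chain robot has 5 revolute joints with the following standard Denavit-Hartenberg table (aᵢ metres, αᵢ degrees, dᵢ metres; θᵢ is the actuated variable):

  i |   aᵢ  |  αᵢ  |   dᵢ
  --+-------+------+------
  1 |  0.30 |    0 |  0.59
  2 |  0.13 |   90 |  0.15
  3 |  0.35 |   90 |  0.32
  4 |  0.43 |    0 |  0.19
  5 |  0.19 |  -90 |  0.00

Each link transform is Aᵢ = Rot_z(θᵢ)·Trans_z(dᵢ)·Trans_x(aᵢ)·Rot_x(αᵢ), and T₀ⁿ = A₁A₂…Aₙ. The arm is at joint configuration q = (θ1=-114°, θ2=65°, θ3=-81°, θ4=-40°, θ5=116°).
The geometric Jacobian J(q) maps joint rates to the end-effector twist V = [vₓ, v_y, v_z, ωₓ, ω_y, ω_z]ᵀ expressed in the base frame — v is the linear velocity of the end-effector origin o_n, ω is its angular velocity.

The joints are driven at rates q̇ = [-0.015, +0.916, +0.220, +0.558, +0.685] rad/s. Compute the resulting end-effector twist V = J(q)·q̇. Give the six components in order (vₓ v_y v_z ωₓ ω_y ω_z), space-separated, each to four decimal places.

o_n = [-0.2574, -0.4657, -0.0062]
J₁: ẑ×o_n = [0.4657, -0.2574, 0.0000], ω = ẑ
J2: z=[0.0000, 0.0000, 1.0000] o=[-0.1220, -0.2741, 0.5900] → [0.1917, -0.1354, 0.0000, 0.0000, 0.0000, 1.0000]
J3: z=[-0.7547, -0.6561, 0.0000] o=[-0.0367, -0.3722, 0.7400] → [0.4895, -0.5631, -0.0742, -0.7547, -0.6561, 0.0000]
J4: z=[-0.6480, 0.7454, -0.1564] o=[-0.2423, -0.6234, 0.3943] → [-0.2738, -0.2571, -0.0909, -0.6480, 0.7454, -0.1564]
J5: z=[-0.6480, 0.7454, -0.1564] o=[-0.1230, -0.3394, 0.0392] → [-0.0536, -0.0084, 0.1821, -0.6480, 0.7454, -0.1564]
V = J·q̇ = [0.0868, -0.3933, 0.0577, -0.9715, 0.7822, 0.7066]

0.0868 -0.3933 0.0577 -0.9715 0.7822 0.7066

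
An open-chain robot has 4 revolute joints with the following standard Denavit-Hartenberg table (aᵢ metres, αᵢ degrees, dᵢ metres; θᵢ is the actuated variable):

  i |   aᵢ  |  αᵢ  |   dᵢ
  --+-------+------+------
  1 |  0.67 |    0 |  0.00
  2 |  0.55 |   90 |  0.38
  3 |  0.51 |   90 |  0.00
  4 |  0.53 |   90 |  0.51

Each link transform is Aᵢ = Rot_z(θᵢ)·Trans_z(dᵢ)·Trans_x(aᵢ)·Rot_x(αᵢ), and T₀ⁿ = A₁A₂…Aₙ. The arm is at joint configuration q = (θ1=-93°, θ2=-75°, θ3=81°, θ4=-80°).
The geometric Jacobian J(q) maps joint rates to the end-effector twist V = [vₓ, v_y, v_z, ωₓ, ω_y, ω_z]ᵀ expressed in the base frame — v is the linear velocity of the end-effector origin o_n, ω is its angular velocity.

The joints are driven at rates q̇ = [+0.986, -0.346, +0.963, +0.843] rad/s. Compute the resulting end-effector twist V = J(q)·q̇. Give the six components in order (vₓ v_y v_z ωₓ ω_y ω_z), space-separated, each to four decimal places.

o_n = [-1.0494, -1.4183, 0.8948]
J₁: ẑ×o_n = [1.4183, -1.0494, 0.0000], ω = ẑ
J2: z=[0.0000, 0.0000, 1.0000] o=[-0.0351, -0.6691, 0.0000] → [0.7492, -1.0143, 0.0000, 0.0000, 0.0000, 1.0000]
J3: z=[-0.2079, 0.9781, 0.0000] o=[-0.5730, -0.7834, 0.3800] → [0.5036, 0.1070, 0.5979, -0.2079, 0.9781, 0.0000]
J4: z=[-0.9661, -0.2054, -0.1564] o=[-0.6511, -0.8000, 0.8837] → [-0.0990, 0.0730, 0.5155, -0.9661, -0.2054, -0.1564]
V = J·q̇ = [1.5407, -0.5191, 1.0104, -1.0146, 0.7688, 0.5081]

1.5407 -0.5191 1.0104 -1.0146 0.7688 0.5081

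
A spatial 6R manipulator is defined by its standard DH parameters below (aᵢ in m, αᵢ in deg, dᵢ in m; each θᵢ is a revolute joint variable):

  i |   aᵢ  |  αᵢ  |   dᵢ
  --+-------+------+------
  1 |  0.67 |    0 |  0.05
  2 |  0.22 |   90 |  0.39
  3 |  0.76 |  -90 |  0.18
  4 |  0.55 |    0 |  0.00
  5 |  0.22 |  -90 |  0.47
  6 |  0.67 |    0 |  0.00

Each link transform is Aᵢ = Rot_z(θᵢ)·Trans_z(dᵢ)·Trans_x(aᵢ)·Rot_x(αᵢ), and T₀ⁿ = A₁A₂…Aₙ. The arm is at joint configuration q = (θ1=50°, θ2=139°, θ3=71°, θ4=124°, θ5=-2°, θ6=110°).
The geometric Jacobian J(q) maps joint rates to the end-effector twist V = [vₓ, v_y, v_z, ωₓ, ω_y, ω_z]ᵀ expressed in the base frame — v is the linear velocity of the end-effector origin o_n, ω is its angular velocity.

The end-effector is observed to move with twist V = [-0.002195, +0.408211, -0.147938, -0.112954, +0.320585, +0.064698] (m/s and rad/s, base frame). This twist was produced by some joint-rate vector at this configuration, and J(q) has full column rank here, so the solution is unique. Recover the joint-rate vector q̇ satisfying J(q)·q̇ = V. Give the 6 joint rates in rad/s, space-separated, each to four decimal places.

o_n = [-0.0408, 0.1670, 0.8204]
J₁: ẑ×o_n = [-0.1670, -0.0408, 0.0000], ω = ẑ
J2: z=[0.0000, 0.0000, 1.0000] o=[0.4307, 0.5132, 0.0500] → [0.3462, -0.4714, 0.0000, 0.0000, 0.0000, 1.0000]
J3: z=[-0.1564, 0.9877, 0.0000] o=[0.2134, 0.4788, 0.4400] → [0.3757, 0.0595, 0.2998, -0.1564, 0.9877, 0.0000]
J4: z=[0.9339, 0.1479, 0.3256] o=[-0.0592, 0.6179, 1.1586] → [0.0968, 0.3218, -0.4238, 0.9339, 0.1479, 0.3256]
J5: z=[0.9339, 0.1479, 0.3256] o=[0.1111, 0.1832, 0.8678] → [-0.0017, -0.0052, 0.0073, 0.9339, 0.1479, 0.3256]
J6: z=[0.1898, 0.5666, -0.8018] o=[0.6167, 0.0744, 0.9106] → [0.0232, 0.5443, 0.3901, 0.1898, 0.5666, -0.8018]
q̇ = J⁺·V = [0.4700, -0.2550, 0.2580, 0.6510, -0.7580, 0.1440]

0.4700 -0.2550 0.2580 0.6510 -0.7580 0.1440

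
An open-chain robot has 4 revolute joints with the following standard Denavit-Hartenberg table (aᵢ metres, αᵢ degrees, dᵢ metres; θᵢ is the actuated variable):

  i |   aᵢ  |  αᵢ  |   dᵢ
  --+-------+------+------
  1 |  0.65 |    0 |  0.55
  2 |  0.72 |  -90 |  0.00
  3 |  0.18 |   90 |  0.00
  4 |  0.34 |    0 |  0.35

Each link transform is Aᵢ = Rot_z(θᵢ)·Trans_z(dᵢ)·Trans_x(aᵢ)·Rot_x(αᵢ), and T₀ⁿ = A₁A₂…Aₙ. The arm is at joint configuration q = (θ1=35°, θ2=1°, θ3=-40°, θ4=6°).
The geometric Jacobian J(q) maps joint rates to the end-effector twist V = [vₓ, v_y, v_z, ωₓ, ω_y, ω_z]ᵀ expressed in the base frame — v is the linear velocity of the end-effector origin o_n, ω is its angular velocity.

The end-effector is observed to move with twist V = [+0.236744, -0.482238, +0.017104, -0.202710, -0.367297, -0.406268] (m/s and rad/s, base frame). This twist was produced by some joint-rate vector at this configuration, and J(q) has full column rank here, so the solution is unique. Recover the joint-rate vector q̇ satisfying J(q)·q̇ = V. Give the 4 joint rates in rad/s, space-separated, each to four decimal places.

o_n = [1.2332, 0.9258, 1.1512]
J₁: ẑ×o_n = [-0.9258, 1.2332, 0.0000], ω = ẑ
J2: z=[0.0000, 0.0000, 1.0000] o=[0.5324, 0.3728, 0.5500] → [-0.5530, 0.7007, 0.0000, 0.0000, 0.0000, 1.0000]
J3: z=[-0.5878, 0.8090, 0.0000] o=[1.1149, 0.7960, 0.5500] → [0.4864, 0.3534, -0.1719, -0.5878, 0.8090, 0.0000]
J4: z=[-0.5200, -0.3778, 0.7660] o=[1.2265, 0.8771, 0.6657] → [-0.2208, 0.2576, -0.0228, -0.5200, -0.3778, 0.7660]
q̇ = J⁺·V = [0.0570, -0.9160, -0.1780, 0.5910]

0.0570 -0.9160 -0.1780 0.5910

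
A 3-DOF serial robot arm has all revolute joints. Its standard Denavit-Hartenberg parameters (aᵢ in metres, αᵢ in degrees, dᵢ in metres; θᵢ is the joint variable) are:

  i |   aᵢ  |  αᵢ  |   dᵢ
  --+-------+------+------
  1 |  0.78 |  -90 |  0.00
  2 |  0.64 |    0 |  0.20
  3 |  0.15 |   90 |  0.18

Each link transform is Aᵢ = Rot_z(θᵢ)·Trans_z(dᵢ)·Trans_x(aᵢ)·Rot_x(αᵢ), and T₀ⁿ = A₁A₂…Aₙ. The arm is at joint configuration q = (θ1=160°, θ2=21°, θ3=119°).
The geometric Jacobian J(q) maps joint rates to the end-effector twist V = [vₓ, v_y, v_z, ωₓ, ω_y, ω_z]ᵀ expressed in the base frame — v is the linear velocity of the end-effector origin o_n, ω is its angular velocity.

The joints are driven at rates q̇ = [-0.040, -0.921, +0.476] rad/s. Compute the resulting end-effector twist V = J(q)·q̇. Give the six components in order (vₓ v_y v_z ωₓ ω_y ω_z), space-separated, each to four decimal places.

o_n = [-1.3164, 0.0747, -0.3258]
J₁: ẑ×o_n = [-0.0747, -1.3164, 0.0000], ω = ẑ
J2: z=[-0.3420, -0.9397, 0.0000] o=[-0.7330, 0.2668, 0.0000] → [0.3061, -0.1114, -0.4826, -0.3420, -0.9397, 0.0000]
J3: z=[-0.3420, -0.9397, 0.0000] o=[-1.3628, 0.2832, -0.2294] → [0.0906, -0.0330, 0.1149, -0.3420, -0.9397, 0.0000]
V = J·q̇ = [-0.2358, 0.1396, 0.4992, 0.1522, 0.4182, -0.0400]

-0.2358 0.1396 0.4992 0.1522 0.4182 -0.0400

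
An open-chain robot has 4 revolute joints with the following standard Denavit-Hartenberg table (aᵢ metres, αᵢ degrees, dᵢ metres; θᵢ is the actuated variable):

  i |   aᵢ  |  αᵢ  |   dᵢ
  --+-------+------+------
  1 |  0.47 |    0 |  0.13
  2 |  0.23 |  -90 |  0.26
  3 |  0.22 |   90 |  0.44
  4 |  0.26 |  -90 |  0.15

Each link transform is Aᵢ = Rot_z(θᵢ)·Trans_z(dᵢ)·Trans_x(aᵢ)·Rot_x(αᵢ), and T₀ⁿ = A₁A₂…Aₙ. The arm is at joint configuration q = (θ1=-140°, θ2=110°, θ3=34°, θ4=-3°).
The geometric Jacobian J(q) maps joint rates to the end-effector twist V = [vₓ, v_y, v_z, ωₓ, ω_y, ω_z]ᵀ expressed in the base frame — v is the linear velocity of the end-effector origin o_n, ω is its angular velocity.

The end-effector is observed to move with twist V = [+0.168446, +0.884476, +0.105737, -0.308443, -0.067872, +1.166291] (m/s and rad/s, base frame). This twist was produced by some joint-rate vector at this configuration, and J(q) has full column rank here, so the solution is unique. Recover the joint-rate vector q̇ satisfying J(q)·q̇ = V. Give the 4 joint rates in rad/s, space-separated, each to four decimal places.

o_n = [0.4694, -0.2886, 0.2461]
J₁: ẑ×o_n = [0.2886, 0.4694, -0.0000], ω = ẑ
J2: z=[0.0000, 0.0000, 1.0000] o=[-0.3600, -0.3021, 0.1300] → [-0.0135, 0.8294, 0.0000, 0.0000, 0.0000, 1.0000]
J3: z=[0.5000, 0.8660, 0.0000] o=[-0.1609, -0.4171, 0.3900] → [-0.1246, 0.0719, -0.4815, 0.5000, 0.8660, 0.0000]
J4: z=[0.4843, -0.2796, 0.8290] o=[0.2171, -0.1273, 0.2670] → [0.1396, 0.2192, -0.0076, 0.4843, -0.2796, 0.8290]
q̇ = J⁺·V = [0.7300, 0.7820, -0.2130, -0.4170]

0.7300 0.7820 -0.2130 -0.4170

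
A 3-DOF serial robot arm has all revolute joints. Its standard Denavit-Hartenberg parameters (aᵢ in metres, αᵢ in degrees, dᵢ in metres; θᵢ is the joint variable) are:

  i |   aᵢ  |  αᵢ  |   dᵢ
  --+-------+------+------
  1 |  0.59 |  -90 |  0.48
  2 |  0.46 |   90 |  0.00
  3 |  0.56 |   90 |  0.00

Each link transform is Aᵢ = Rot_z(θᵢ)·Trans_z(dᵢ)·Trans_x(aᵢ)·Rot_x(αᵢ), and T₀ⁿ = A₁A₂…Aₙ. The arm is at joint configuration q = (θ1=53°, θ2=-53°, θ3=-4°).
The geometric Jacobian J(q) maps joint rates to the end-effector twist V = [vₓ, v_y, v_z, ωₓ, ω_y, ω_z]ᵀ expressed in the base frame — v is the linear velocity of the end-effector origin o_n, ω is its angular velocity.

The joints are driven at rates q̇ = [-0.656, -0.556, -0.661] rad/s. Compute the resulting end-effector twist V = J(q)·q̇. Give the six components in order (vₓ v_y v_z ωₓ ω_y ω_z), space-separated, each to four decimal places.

o_n = [0.7552, 0.9373, 1.2935]
J₁: ẑ×o_n = [-0.9373, 0.7552, 0.0000], ω = ẑ
J2: z=[-0.7986, 0.6018, 0.0000] o=[0.3551, 0.4712, 0.4800] → [0.4896, 0.6497, -0.6130, -0.7986, 0.6018, 0.0000]
J3: z=[-0.4806, -0.6378, 0.6018] o=[0.5217, 0.6923, 0.8474] → [-0.4320, 0.3550, 0.0312, -0.4806, -0.6378, 0.6018]
V = J·q̇ = [0.6282, -1.0913, 0.3202, 0.7617, 0.0870, -1.0538]

0.6282 -1.0913 0.3202 0.7617 0.0870 -1.0538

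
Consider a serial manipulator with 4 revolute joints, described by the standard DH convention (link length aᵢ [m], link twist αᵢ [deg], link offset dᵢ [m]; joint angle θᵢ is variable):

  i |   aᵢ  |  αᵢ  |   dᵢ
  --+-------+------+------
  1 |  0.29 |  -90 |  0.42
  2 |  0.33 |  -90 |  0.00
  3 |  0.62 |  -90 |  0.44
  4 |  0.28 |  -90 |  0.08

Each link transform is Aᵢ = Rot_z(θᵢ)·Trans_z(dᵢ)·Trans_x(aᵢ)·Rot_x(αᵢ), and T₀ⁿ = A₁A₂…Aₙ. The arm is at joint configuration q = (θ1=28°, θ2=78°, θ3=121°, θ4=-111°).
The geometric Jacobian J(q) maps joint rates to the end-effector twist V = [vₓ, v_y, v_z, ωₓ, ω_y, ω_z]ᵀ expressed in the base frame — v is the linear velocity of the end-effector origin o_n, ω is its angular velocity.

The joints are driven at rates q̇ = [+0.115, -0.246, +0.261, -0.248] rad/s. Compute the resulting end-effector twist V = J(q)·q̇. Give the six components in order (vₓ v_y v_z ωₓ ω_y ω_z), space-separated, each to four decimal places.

o_n = [-0.1611, -0.5435, 0.2803]
J₁: ẑ×o_n = [0.5435, -0.1611, 0.0000], ω = ẑ
J2: z=[-0.4695, 0.8829, 0.0000] o=[0.2561, 0.1361, 0.4200] → [-0.1234, -0.0656, 0.6874, -0.4695, 0.8829, 0.0000]
J3: z=[-0.8637, -0.4592, -0.2079] o=[0.3166, 0.1684, 0.0972] → [-0.2321, 0.2574, 0.3954, -0.8637, -0.4592, -0.2079]
J4: z=[-0.3992, 0.3711, 0.8384] o=[0.1275, -0.5341, 0.3181] → [-0.0062, -0.2571, 0.1108, -0.3992, 0.3711, 0.8384]
V = J·q̇ = [0.0338, 0.1285, -0.0934, -0.0109, -0.4291, -0.1472]

0.0338 0.1285 -0.0934 -0.0109 -0.4291 -0.1472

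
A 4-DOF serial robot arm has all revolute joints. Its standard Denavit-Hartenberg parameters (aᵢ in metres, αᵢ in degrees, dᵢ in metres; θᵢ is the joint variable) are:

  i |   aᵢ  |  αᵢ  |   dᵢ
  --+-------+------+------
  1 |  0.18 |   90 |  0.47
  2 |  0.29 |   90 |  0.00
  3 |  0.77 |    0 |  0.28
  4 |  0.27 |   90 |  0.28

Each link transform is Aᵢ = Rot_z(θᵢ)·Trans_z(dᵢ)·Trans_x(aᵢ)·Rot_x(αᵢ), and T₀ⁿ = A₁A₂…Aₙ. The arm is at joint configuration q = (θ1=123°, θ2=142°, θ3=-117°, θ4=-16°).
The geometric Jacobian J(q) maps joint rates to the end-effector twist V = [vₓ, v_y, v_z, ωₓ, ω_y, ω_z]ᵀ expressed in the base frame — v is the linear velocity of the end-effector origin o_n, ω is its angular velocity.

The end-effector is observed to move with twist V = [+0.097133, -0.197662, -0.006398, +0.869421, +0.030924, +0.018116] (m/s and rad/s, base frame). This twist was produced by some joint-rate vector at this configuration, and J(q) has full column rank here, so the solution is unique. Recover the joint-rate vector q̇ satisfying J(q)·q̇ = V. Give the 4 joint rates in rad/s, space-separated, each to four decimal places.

o_n = [-1.1314, 0.1200, 0.7612]
J₁: ẑ×o_n = [-0.1200, -1.1314, 0.0000], ω = ẑ
J2: z=[0.8387, 0.5446, 0.0000] o=[-0.0980, 0.1510, 0.4700] → [0.1586, -0.2443, 0.5368, 0.8387, 0.5446, 0.0000]
J3: z=[-0.3353, 0.5163, 0.7880] o=[0.0264, -0.0407, 0.6485] → [-0.0684, -0.8746, 0.5440, -0.3353, 0.5163, 0.7880]
J4: z=[-0.3353, 0.5163, 0.7880] o=[-0.7929, -0.0388, 0.6540] → [-0.0697, -0.2308, 0.1216, -0.3353, 0.5163, 0.7880]
q̇ = J⁺·V = [0.5910, 0.7460, -0.7540, 0.0270]

0.5910 0.7460 -0.7540 0.0270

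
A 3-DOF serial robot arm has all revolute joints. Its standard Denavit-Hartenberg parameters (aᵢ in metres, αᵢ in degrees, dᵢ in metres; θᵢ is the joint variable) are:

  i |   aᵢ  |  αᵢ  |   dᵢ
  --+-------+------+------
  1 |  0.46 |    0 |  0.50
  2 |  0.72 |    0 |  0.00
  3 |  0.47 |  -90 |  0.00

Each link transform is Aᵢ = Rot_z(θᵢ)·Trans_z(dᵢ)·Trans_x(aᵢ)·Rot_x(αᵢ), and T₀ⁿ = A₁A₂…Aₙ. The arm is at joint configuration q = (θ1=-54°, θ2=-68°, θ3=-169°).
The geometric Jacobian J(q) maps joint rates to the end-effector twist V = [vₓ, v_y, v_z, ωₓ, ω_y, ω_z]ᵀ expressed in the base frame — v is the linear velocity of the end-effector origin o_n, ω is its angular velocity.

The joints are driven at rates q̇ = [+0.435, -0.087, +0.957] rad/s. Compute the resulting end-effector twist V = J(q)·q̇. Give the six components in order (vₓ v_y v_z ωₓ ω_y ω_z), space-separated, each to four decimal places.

-0.1982 0.2046 0.0000 0.0000 0.0000 1.3050

o_n = [0.0573, -0.5440, 0.5000]
J₁: ẑ×o_n = [0.5440, 0.0573, -0.0000], ω = ẑ
J2: z=[0.0000, 0.0000, 1.0000] o=[0.2704, -0.3721, 0.5000] → [0.1718, -0.2131, 0.0000, 0.0000, 0.0000, 1.0000]
J3: z=[0.0000, 0.0000, 1.0000] o=[-0.1112, -0.9827, 0.5000] → [-0.4388, 0.1684, 0.0000, 0.0000, 0.0000, 1.0000]
V = J·q̇ = [-0.1982, 0.2046, 0.0000, 0.0000, 0.0000, 1.3050]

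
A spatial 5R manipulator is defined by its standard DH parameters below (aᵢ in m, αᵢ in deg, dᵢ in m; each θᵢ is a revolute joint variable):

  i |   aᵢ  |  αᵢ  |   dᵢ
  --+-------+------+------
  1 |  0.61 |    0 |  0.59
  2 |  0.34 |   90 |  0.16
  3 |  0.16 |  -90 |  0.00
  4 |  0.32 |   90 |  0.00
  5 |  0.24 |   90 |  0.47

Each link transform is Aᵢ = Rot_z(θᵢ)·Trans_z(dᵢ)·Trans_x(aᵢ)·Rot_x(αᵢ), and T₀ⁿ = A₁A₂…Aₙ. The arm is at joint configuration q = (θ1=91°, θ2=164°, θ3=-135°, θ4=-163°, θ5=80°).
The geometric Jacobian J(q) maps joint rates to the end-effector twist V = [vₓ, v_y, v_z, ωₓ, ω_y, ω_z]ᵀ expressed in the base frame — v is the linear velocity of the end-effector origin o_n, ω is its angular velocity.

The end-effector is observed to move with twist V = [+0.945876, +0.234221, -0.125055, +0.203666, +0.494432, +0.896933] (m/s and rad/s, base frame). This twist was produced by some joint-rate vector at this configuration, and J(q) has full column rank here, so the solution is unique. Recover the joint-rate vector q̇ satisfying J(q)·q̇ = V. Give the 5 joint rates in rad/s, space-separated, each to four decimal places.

-0.4910 0.5620 0.6150 -0.9590 0.7150

o_n = [0.1309, -0.1897, 0.8115]
J₁: ẑ×o_n = [0.1897, 0.1309, -0.0000], ω = ẑ
J2: z=[0.0000, 0.0000, 1.0000] o=[-0.0106, 0.6099, 0.5900] → [0.7996, 0.1416, -0.0000, 0.0000, 0.0000, 1.0000]
J3: z=[-0.9659, 0.2588, 0.0000] o=[-0.0986, 0.2815, 0.7500] → [0.0159, 0.0594, 0.3957, -0.9659, 0.2588, 0.0000]
J4: z=[-0.1830, -0.6830, -0.7071] o=[-0.0694, 0.3908, 0.6369] → [-0.5297, -0.1097, 0.2430, -0.1830, -0.6830, -0.7071]
J5: z=[0.8702, -0.4472, 0.2067] o=[-0.2157, 0.2060, 0.8532] → [0.1005, 0.1080, -0.1893, 0.8702, -0.4472, 0.2067]
q̇ = J⁺·V = [-0.4910, 0.5620, 0.6150, -0.9590, 0.7150]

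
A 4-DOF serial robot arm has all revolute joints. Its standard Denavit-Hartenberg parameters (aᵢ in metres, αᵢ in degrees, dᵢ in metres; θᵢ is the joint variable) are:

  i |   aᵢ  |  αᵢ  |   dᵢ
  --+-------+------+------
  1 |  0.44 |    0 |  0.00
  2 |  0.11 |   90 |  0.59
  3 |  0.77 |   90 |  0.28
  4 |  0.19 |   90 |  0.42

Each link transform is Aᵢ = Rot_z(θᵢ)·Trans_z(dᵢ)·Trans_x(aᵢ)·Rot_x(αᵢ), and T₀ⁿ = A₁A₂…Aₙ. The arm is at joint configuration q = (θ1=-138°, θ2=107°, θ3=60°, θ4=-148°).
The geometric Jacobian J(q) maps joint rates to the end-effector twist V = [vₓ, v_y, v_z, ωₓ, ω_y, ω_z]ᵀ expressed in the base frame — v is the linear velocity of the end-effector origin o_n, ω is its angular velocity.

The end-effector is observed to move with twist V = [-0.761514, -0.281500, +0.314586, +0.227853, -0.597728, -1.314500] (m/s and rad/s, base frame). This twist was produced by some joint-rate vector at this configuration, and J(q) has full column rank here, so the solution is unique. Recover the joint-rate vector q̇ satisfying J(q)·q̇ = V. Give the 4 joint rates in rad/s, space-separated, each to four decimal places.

-0.5420 -0.4820 0.3950 0.5810

o_n = [0.2477, -0.8489, 0.9073]
J₁: ẑ×o_n = [0.8489, 0.2477, -0.0000], ω = ẑ
J2: z=[0.0000, 0.0000, 1.0000] o=[-0.3270, -0.2944, 0.0000] → [0.5545, 0.5747, -0.0000, 0.0000, 0.0000, 1.0000]
J3: z=[-0.5150, -0.8572, 0.0000] o=[-0.2327, -0.3511, 0.5900] → [-0.2720, 0.1634, 0.6682, -0.5150, -0.8572, 0.0000]
J4: z=[0.7423, -0.4460, -0.5000] o=[-0.0469, -0.7894, 1.2568] → [0.1261, 0.1122, 0.0872, 0.7423, -0.4460, -0.5000]
q̇ = J⁺·V = [-0.5420, -0.4820, 0.3950, 0.5810]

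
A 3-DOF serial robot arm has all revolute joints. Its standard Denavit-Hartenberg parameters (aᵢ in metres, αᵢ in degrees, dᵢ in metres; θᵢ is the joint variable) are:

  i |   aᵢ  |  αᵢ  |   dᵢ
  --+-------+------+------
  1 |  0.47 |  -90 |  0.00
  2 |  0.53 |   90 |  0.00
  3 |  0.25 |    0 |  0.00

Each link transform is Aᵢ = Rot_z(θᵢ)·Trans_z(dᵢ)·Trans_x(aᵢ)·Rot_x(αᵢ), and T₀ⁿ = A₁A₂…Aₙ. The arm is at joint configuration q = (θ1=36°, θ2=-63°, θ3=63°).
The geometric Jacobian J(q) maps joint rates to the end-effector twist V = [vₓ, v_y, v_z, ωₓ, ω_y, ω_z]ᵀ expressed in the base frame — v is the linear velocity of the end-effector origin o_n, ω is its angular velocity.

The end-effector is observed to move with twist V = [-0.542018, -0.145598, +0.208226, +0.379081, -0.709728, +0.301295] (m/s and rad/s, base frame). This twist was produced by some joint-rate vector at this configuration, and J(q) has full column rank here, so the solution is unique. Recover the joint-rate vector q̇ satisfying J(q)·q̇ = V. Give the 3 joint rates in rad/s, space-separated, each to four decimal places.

o_n = [0.4857, 0.6282, 0.5734]
J₁: ẑ×o_n = [-0.6282, 0.4857, 0.0000], ω = ẑ
J2: z=[-0.5878, 0.8090, 0.0000] o=[0.3802, 0.2763, 0.0000] → [0.4639, 0.3370, -0.2921, -0.5878, 0.8090, 0.0000]
J3: z=[-0.7208, -0.5237, 0.4540] o=[0.5749, 0.4177, 0.4722] → [-0.1485, 0.0324, -0.1985, -0.7208, -0.5237, 0.4540]
q̇ = J⁺·V = [0.2450, -0.7970, 0.1240]

0.2450 -0.7970 0.1240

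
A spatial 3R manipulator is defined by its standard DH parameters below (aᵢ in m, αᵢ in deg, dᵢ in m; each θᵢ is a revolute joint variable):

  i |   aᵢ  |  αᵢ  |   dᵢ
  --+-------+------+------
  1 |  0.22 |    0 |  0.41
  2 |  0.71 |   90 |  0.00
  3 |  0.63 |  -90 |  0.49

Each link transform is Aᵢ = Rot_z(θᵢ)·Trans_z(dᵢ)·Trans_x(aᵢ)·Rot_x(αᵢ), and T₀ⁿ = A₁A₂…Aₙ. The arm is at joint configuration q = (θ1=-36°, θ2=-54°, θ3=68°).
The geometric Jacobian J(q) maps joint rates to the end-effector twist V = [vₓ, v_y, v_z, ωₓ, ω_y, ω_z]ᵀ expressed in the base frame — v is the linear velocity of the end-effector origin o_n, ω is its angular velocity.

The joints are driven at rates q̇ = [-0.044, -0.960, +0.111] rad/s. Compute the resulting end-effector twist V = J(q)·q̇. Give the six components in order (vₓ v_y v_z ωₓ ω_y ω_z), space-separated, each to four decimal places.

o_n = [-0.3120, -1.0753, 0.9941]
J₁: ẑ×o_n = [1.0753, -0.3120, 0.0000], ω = ẑ
J2: z=[0.0000, 0.0000, 1.0000] o=[0.1780, -0.1293, 0.4100] → [0.9460, -0.4900, 0.0000, 0.0000, 0.0000, 1.0000]
J3: z=[-1.0000, 0.0000, 0.0000] o=[0.1780, -0.8393, 0.4100] → [0.0000, 0.5841, 0.2360, -1.0000, 0.0000, 0.0000]
V = J·q̇ = [-0.9555, 0.5490, 0.0262, -0.1110, 0.0000, -1.0040]

-0.9555 0.5490 0.0262 -0.1110 0.0000 -1.0040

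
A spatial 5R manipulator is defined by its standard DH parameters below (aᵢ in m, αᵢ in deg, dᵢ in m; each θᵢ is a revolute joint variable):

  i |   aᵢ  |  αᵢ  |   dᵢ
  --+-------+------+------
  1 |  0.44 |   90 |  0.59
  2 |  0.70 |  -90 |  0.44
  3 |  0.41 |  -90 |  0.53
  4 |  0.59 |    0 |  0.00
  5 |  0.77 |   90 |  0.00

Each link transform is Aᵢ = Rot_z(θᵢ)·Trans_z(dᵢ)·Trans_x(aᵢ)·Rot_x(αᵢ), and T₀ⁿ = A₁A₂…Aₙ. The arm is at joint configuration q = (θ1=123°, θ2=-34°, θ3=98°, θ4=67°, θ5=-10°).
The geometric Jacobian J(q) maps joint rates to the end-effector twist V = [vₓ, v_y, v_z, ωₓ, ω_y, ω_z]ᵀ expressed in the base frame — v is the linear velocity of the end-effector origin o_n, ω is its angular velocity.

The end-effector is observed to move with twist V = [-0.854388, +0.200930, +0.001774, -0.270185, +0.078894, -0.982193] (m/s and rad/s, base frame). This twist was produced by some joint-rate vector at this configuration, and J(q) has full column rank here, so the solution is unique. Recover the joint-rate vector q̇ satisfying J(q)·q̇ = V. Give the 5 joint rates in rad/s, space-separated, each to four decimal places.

-0.1580 -0.0940 -0.5640 -0.3640 -0.2800

o_n = [-0.7997, 0.1122, -0.2652]
J₁: ẑ×o_n = [-0.1122, -0.7997, 0.0000], ω = ẑ
J2: z=[0.8387, 0.5446, 0.0000] o=[-0.2396, 0.3690, 0.5900] → [-0.4658, 0.7172, 0.0896, 0.8387, 0.5446, 0.0000]
J3: z=[-0.3046, 0.4690, 0.8290] o=[-0.1867, 1.0954, 0.1986] → [0.5976, -0.6494, 0.5869, -0.3046, 0.4690, 0.8290]
J4: z=[0.5639, -0.6127, 0.5538] o=[-0.6629, 1.0831, 0.6699] → [1.1106, 0.4515, -0.6313, 0.5639, -0.6127, 0.5538]
J5: z=[0.5639, -0.6127, 0.5538] o=[-0.6744, 0.6818, 0.2376] → [0.6235, 0.2141, -0.3979, 0.5639, -0.6127, 0.5538]
q̇ = J⁺·V = [-0.1580, -0.0940, -0.5640, -0.3640, -0.2800]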